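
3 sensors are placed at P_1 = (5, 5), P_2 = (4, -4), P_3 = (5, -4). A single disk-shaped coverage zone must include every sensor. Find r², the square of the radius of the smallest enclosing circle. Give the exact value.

Side lengths²: P_1P_2² = 82, P_1P_3² = 81, P_2P_3² = 1.
Since P_1P_2² = 82 ≥ 81 + 1 = 82, the angle opposite P_1P_2 is not acute, so the smallest enclosing circle has P_1P_2 as diameter.
Centre = midpoint of P_1P_2 = (4.5, 0.5), r² = 82/4 = 20.5.

20.5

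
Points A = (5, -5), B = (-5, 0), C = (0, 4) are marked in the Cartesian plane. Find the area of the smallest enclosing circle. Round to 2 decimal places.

Side lengths²: AB² = 125, AC² = 106, BC² = 41.
Since AB² = 125 < 106 + 41 = 147, the triangle is acute, so the smallest enclosing circle is the circumcircle.
Circumcentre = (11/26, -43/26), r² = 10865/338.
Area = π·r² = π·10865/338 ≈ 100.99.

100.99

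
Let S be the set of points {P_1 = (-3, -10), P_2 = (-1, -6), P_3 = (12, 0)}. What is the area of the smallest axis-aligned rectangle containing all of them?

x ranges over [-3, 12], width 15.
y ranges over [-10, 0], height 10.
Area = 15 × 10 = 150.

150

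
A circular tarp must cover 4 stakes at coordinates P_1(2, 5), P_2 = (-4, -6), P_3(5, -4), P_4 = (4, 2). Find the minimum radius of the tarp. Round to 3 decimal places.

6.298

A smallest enclosing disk is always determined by at most three of the input points on its boundary.
The minimum enclosing circle is determined by three boundary points: P_1, P_2, P_3.
Their circumcentre is (-25/58, -47/58) with r² = 66725/1682.
The farthest remaining point P_4 is at distance² 46309/1682 ≤ 66725/1682.
r = √(66725/1682) ≈ 6.298.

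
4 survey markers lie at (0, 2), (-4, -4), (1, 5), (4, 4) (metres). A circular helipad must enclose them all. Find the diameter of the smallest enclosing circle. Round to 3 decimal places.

A smallest enclosing disk is always determined by at most three of the input points on its boundary.
The farthest pair is (-4, -4)–(4, 4) with squared distance 128. The circle on this segment as diameter has centre (0, 0) and r² = 128/4 = 32.
Check (0, 2): distance² to centre = 4 ≤ 32, so it lies inside.
All remaining points lie in this disk, and no smaller disk contains both endpoints, so this is the minimum enclosing circle.
Diameter = 2r = 2√32 ≈ 11.314.

11.314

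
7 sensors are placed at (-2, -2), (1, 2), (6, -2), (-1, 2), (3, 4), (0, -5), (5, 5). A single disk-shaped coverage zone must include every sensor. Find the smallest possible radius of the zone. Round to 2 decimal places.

5.59

A smallest enclosing disk is always determined by at most three of the input points on its boundary.
The farthest pair is (0, -5)–(5, 5) with squared distance 125. The circle on this segment as diameter has centre (2.5, 0) and r² = 125/4 = 31.25.
Check (-2, -2): distance² to centre = 24.25 ≤ 31.25, so it lies inside.
All remaining points lie in this disk, and no smaller disk contains both endpoints, so this is the minimum enclosing circle.
r = √(31.25) ≈ 5.59.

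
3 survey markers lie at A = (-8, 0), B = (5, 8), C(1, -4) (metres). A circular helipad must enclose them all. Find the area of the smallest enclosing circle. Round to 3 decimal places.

Side lengths²: AB² = 233, AC² = 97, BC² = 160.
Since AB² = 233 < 160 + 97 = 257, the triangle is acute, so the smallest enclosing circle is the circumcircle.
Circumcentre = (-69/62, 209/62), r² = 113005/1922.
Area = π·r² = π·113005/1922 ≈ 184.712.

184.712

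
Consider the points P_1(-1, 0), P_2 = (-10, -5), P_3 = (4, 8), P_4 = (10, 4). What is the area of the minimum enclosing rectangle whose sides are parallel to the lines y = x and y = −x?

In coordinates u = x + y, v = x − y the rectangle is axis-aligned; the map (x,y)→(u,v) scales areas by 2.
u-values: -1, -15, 12, 14; range = 14 − (-15) = 29.
v-values: -1, -5, -4, 6; range = 6 − (-5) = 11.
Area = (29 × 11) / 2 = 159.5.

159.5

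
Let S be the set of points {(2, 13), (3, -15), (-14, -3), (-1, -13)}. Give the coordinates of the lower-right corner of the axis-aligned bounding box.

(3, -15)

x-range [-14, 3], y-range [-15, 13].
The lower-right corner is (3, -15).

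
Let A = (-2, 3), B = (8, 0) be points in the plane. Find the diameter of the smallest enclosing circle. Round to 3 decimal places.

10.440

The smallest circle enclosing two points has them as diameter endpoints.
Centre = midpoint = (3, 1.5); r² = |AB|²/4 = 109/4 = 27.25.
Diameter = 2r = 2√(27.25) ≈ 10.440.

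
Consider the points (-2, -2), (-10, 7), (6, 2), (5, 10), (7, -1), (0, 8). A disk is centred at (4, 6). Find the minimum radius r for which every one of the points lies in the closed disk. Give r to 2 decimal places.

14.04

The required radius is the distance from (4, 6) to the farthest point.
Squared distances: 100, 197, 20, 17, 58, 20.
Maximum is 197, attained at (-10, 7).
r = √197 ≈ 14.04.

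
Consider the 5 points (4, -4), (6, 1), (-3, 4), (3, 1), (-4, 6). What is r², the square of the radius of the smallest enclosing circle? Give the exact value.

The minimum enclosing circle of a finite set is fixed by two of the points (as a diameter) or three (as a circumcircle).
The farthest pair is (4, -4)–(-4, 6) with squared distance 164. The circle on this segment as diameter has centre (0, 1) and r² = 164/4 = 41.
Check (6, 1): distance² to centre = 36 ≤ 41, so it lies inside.
All remaining points lie in this disk, and no smaller disk contains both endpoints, so this is the minimum enclosing circle.

41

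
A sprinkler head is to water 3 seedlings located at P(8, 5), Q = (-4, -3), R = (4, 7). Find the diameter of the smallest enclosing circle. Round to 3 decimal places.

14.422

Side lengths²: PQ² = 208, PR² = 20, QR² = 164.
Since PQ² = 208 ≥ 164 + 20 = 184, the angle opposite PQ is not acute, so the smallest enclosing circle has PQ as diameter.
Centre = midpoint of PQ = (2, 1), r² = 208/4 = 52.
Diameter = 2r = 2√52 ≈ 14.422.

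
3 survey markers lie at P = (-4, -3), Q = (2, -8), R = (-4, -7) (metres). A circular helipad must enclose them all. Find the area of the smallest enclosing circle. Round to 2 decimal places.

47.91

Side lengths²: PQ² = 61, PR² = 16, QR² = 37.
Since PQ² = 61 ≥ 37 + 16 = 53, the angle opposite PQ is not acute, so the smallest enclosing circle has PQ as diameter.
Centre = midpoint of PQ = (-1, -5.5), r² = 61/4 = 15.25.
Area = π·r² = π·15.25 ≈ 47.91.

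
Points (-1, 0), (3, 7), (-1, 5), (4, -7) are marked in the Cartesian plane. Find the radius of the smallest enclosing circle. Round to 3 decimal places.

By Welzl's lemma the MEC is supported by two points (diametrically opposite) or three points (on a circumcircle).
The farthest pair is (3, 7)–(4, -7) with squared distance 197. The circle on this segment as diameter has centre (3.5, 0) and r² = 197/4 = 49.25.
Check (-1, 0): distance² to centre = 20.25 ≤ 49.25, so it lies inside.
All remaining points lie in this disk, and no smaller disk contains both endpoints, so this is the minimum enclosing circle.
r = √(49.25) ≈ 7.018.

7.018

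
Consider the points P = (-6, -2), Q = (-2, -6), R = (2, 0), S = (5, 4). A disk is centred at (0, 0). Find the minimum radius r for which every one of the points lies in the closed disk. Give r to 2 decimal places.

6.40

The required radius is the distance from (0, 0) to the farthest point.
Squared distances: 40, 40, 4, 41.
Maximum is 41, attained at S.
r = √41 ≈ 6.40.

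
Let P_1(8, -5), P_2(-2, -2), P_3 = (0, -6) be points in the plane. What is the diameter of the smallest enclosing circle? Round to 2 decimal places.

Side lengths²: P_1P_2² = 109, P_1P_3² = 65, P_2P_3² = 20.
Since P_1P_2² = 109 ≥ 65 + 20 = 85, the angle opposite P_1P_2 is not acute, so the smallest enclosing circle has P_1P_2 as diameter.
Centre = midpoint of P_1P_2 = (3, -3.5), r² = 109/4 = 27.25.
Diameter = 2r = 2√(27.25) ≈ 10.44.

10.44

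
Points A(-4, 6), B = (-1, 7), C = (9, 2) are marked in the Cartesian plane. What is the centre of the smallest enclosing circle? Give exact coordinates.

Side lengths²: AB² = 10, AC² = 185, BC² = 125.
Since AC² = 185 ≥ 125 + 10 = 135, the angle opposite AC is not acute, so the smallest enclosing circle has AC as diameter.
Centre = midpoint of AC = (2.5, 4), r² = 185/4 = 46.25.
Centre = (2.5, 4).

(2.5, 4)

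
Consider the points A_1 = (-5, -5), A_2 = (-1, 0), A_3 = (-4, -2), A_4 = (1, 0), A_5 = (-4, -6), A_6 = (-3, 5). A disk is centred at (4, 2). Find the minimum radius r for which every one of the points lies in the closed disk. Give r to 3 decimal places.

The required radius is the distance from (4, 2) to the farthest point.
Squared distances: 130, 29, 80, 13, 128, 58.
Maximum is 130, attained at A_1.
r = √130 ≈ 11.402.

11.402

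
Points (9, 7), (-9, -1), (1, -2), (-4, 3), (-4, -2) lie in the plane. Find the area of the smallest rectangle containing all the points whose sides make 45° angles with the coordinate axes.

143

In coordinates u = x + y, v = x − y the rectangle is axis-aligned; the map (x,y)→(u,v) scales areas by 2.
u-values: 16, -10, -1, -1, -6; range = 16 − (-10) = 26.
v-values: 2, -8, 3, -7, -2; range = 3 − (-8) = 11.
Area = (26 × 11) / 2 = 143.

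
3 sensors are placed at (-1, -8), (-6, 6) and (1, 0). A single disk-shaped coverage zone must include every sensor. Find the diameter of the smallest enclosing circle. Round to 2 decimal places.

14.87

Call the three points A, B, C in the order given.
Side lengths²: AB² = 221, AC² = 68, BC² = 85.
Since AB² = 221 ≥ 85 + 68 = 153, the angle opposite AB is not acute, so the smallest enclosing circle has AB as diameter.
Centre = midpoint of AB = (-3.5, -1), r² = 221/4 = 55.25.
Diameter = 2r = 2√(55.25) ≈ 14.87.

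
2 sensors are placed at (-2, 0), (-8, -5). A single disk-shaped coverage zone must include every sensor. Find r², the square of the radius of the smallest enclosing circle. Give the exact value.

15.25

The smallest circle enclosing two points has them as diameter endpoints.
Centre = midpoint = (-5, -2.5); r² = |(-2, 0)−(-8, -5)|²/4 = 61/4 = 15.25.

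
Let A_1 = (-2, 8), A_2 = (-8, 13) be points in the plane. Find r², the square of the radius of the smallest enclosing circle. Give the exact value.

The smallest circle enclosing two points has them as diameter endpoints.
Centre = midpoint = (-5, 10.5); r² = |A_1A_2|²/4 = 61/4 = 15.25.

15.25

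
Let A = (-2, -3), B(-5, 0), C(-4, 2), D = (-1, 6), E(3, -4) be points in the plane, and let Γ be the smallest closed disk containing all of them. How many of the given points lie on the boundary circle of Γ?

The minimum enclosing circle of a finite set is fixed by two of the points (as a diameter) or three (as a circumcircle).
The minimum enclosing circle is determined by three boundary points: B, D, E.
Their circumcentre is (0.375, 0.75) with r² = 29.453125.
The farthest remaining point C is at distance² 20.703125 ≤ 29.453125.
The points at distance exactly r from the centre are B, D, E — 3 points.

3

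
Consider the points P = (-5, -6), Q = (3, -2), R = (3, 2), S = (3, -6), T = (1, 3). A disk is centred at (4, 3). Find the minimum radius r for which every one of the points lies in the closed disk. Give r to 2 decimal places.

The required radius is the distance from (4, 3) to the farthest point.
Squared distances: 162, 26, 2, 82, 9.
Maximum is 162, attained at P.
r = √162 ≈ 12.73.

12.73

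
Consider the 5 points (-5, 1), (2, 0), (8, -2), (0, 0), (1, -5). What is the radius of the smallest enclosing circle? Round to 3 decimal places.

By Welzl's lemma the MEC is supported by two points (diametrically opposite) or three points (on a circumcircle).
The farthest pair is (-5, 1)–(8, -2) with squared distance 178. The circle on this segment as diameter has centre (1.5, -0.5) and r² = 178/4 = 44.5.
Check (2, 0): distance² to centre = 0.5 ≤ 44.5, so it lies inside.
All remaining points lie in this disk, and no smaller disk contains both endpoints, so this is the minimum enclosing circle.
r = √(44.5) ≈ 6.671.

6.671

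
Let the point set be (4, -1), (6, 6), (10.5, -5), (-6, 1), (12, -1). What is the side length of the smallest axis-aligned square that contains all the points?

The bounding box has width 18 and height 11.
An axis-aligned square enclosing the set must have side ≥ max(width, height).
So the minimum side is max(18, 11) = 18.

18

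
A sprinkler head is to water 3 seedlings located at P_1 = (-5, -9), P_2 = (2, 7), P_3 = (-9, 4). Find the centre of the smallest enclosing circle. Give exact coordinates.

Side lengths²: P_1P_2² = 305, P_1P_3² = 185, P_2P_3² = 130.
Since P_1P_2² = 305 < 185 + 130 = 315, the triangle is acute, so the smallest enclosing circle is the circumcircle.
Circumcentre = (-109/62, -55/62), r² = 146705/1922.
Centre = (-109/62, -55/62).

(-109/62, -55/62)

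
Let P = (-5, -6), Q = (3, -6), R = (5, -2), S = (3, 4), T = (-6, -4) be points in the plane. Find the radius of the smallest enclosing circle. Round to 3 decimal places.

A smallest enclosing disk is always determined by at most three of the input points on its boundary.
The farthest pair is P–S with squared distance 164. The circle on this segment as diameter has centre (-1, -1) and r² = 164/4 = 41.
Check Q: distance² to centre = 41 ≤ 41, so it lies inside.
All remaining points lie in this disk, and no smaller disk contains both endpoints, so this is the minimum enclosing circle.
r = √41 ≈ 6.403.

6.403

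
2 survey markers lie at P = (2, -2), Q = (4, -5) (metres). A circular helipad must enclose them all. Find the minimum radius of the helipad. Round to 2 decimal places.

The smallest circle enclosing two points has them as diameter endpoints.
Centre = midpoint = (3, -3.5); r² = |PQ|²/4 = 13/4 = 3.25.
r = √(3.25) ≈ 1.80.

1.80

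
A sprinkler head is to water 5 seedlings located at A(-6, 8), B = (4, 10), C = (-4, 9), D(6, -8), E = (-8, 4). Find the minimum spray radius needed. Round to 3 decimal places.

A smallest enclosing disk is always determined by at most three of the input points on its boundary.
The minimum enclosing circle is determined by three boundary points: A, B, D.
Their circumcentre is (16/23, 12/23) with r² = 53300/529.
The farthest remaining point C is at distance² 49689/529 ≤ 53300/529.
r = √(53300/529) ≈ 10.038.

10.038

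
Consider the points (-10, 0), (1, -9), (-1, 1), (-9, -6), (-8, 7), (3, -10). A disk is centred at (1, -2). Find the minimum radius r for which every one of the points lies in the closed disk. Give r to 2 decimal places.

The required radius is the distance from (1, -2) to the farthest point.
Squared distances: 125, 49, 13, 116, 162, 68.
Maximum is 162, attained at (-8, 7).
r = √162 ≈ 12.73.

12.73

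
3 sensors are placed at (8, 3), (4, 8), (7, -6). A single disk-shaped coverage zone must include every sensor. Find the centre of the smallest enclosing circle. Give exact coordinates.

(5.5, 1)

Call the three points A, B, C in the order given.
Side lengths²: AB² = 41, AC² = 82, BC² = 205.
Since BC² = 205 ≥ 82 + 41 = 123, the angle opposite BC is not acute, so the smallest enclosing circle has BC as diameter.
Centre = midpoint of BC = (5.5, 1), r² = 205/4 = 51.25.
Centre = (5.5, 1).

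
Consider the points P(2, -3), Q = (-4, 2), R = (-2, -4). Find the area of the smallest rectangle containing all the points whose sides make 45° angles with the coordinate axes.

27.5

In coordinates u = x + y, v = x − y the rectangle is axis-aligned; the map (x,y)→(u,v) scales areas by 2.
u-values: -1, -2, -6; range = -1 − (-6) = 5.
v-values: 5, -6, 2; range = 5 − (-6) = 11.
Area = (5 × 11) / 2 = 27.5.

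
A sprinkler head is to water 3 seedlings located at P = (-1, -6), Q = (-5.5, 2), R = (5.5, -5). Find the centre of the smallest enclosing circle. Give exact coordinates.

(0, -1.5)

Side lengths²: PQ² = 84.25, PR² = 43.25, QR² = 170.
Since QR² = 170 ≥ 84.25 + 43.25 = 127.5, the angle opposite QR is not acute, so the smallest enclosing circle has QR as diameter.
Centre = midpoint of QR = (0, -1.5), r² = 170/4 = 42.5.
Centre = (0, -1.5).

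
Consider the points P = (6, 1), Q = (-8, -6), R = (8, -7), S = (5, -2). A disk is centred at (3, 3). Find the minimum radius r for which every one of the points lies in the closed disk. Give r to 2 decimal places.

14.21

The required radius is the distance from (3, 3) to the farthest point.
Squared distances: 13, 202, 125, 29.
Maximum is 202, attained at Q.
r = √202 ≈ 14.21.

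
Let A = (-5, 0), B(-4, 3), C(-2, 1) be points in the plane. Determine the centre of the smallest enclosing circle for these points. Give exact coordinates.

(-3.75, 1.25)

Side lengths²: AB² = 10, AC² = 10, BC² = 8.
Since AC² = 10 < 10 + 8 = 18, the triangle is acute, so the smallest enclosing circle is the circumcircle.
Circumcentre = (-3.75, 1.25), r² = 3.125.
Centre = (-3.75, 1.25).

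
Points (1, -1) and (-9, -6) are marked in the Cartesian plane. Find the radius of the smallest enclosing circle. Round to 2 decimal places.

The smallest circle enclosing two points has them as diameter endpoints.
Centre = midpoint = (-4, -3.5); r² = |(1, -1)−(-9, -6)|²/4 = 125/4 = 31.25.
r = √(31.25) ≈ 5.59.

5.59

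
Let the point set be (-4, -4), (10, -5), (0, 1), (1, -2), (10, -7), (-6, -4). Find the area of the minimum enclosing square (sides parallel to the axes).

The bounding box has width 16 and height 8.
An axis-aligned square enclosing the set must have side ≥ max(width, height).
So the minimum side is max(16, 8) = 16.
Area = 16² = 256.

256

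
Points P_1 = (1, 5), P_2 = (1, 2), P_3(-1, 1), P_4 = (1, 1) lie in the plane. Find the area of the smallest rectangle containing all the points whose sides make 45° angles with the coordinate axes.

12

In coordinates u = x + y, v = x − y the rectangle is axis-aligned; the map (x,y)→(u,v) scales areas by 2.
u-values: 6, 3, 0, 2; range = 6 − 0 = 6.
v-values: -4, -1, -2, 0; range = 0 − (-4) = 4.
Area = (6 × 4) / 2 = 12.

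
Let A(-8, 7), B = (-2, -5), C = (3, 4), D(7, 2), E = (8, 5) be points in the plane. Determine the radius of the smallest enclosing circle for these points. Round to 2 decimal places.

8.50

The minimum enclosing circle of a finite set is fixed by two of the points (as a diameter) or three (as a circumcircle).
The minimum enclosing circle is determined by three boundary points: A, B, E.
Their circumcentre is (-1/3, 10/3) with r² = 650/9.
The farthest remaining point D is at distance² 500/9 ≤ 650/9.
r = √(650/9) ≈ 8.50.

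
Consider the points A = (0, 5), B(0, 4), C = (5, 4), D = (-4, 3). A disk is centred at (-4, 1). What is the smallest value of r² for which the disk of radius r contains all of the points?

The required radius is the distance from (-4, 1) to the farthest point.
Squared distances: 32, 25, 90, 4.
Maximum is 90, attained at C.

90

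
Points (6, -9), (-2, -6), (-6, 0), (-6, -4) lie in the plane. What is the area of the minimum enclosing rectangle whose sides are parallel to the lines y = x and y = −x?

In coordinates u = x + y, v = x − y the rectangle is axis-aligned; the map (x,y)→(u,v) scales areas by 2.
u-values: -3, -8, -6, -10; range = -3 − (-10) = 7.
v-values: 15, 4, -6, -2; range = 15 − (-6) = 21.
Area = (7 × 21) / 2 = 73.5.

73.5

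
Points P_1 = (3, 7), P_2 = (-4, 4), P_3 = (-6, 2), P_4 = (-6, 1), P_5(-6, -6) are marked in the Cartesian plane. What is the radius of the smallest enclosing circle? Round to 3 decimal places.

7.906

By Welzl's lemma the MEC is supported by two points (diametrically opposite) or three points (on a circumcircle).
The farthest pair is P_1–P_5 with squared distance 250. The circle on this segment as diameter has centre (-1.5, 0.5) and r² = 250/4 = 62.5.
Check P_2: distance² to centre = 18.5 ≤ 62.5, so it lies inside.
All remaining points lie in this disk, and no smaller disk contains both endpoints, so this is the minimum enclosing circle.
r = √(62.5) ≈ 7.906.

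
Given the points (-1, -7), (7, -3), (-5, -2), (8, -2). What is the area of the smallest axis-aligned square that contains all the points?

The bounding box has width 13 and height 5.
An axis-aligned square enclosing the set must have side ≥ max(width, height).
So the minimum side is max(13, 5) = 13.
Area = 13² = 169.

169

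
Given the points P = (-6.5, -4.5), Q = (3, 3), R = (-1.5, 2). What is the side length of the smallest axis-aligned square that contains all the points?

The bounding box has width 9.5 and height 7.5.
An axis-aligned square enclosing the set must have side ≥ max(width, height).
So the minimum side is max(9.5, 7.5) = 9.5.

9.5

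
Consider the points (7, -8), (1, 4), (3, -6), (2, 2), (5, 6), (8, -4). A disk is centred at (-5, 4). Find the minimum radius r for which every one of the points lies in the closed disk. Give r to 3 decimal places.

16.971

The required radius is the distance from (-5, 4) to the farthest point.
Squared distances: 288, 36, 164, 53, 104, 233.
Maximum is 288, attained at (7, -8).
r = √288 ≈ 16.971.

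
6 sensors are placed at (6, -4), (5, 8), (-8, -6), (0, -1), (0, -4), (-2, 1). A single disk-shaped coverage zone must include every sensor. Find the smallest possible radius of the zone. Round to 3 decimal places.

By Welzl's lemma the MEC is supported by two points (diametrically opposite) or three points (on a circumcircle).
The farthest pair is (5, 8)–(-8, -6) with squared distance 365. The circle on this segment as diameter has centre (-1.5, 1) and r² = 365/4 = 91.25.
Check (6, -4): distance² to centre = 81.25 ≤ 91.25, so it lies inside.
All remaining points lie in this disk, and no smaller disk contains both endpoints, so this is the minimum enclosing circle.
r = √(91.25) ≈ 9.552.

9.552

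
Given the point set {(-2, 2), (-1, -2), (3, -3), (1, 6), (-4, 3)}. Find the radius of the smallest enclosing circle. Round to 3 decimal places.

A smallest enclosing disk is always determined by at most three of the input points on its boundary.
The minimum enclosing circle is determined by three boundary points: (3, -3), (1, 6), (-4, 3).
Their circumcentre is (0.5, 7/6) with r² = 425/18.
The farthest remaining point (-1, -2) is at distance² 221/18 ≤ 425/18.
r = √(425/18) ≈ 4.859.

4.859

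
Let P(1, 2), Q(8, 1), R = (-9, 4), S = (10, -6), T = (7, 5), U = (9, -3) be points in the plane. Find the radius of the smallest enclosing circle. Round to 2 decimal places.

By Welzl's lemma the MEC is supported by two points (diametrically opposite) or three points (on a circumcircle).
The farthest pair is R–S with squared distance 461. The circle on this segment as diameter has centre (0.5, -1) and r² = 461/4 = 115.25.
Check P: distance² to centre = 9.25 ≤ 115.25, so it lies inside.
All remaining points lie in this disk, and no smaller disk contains both endpoints, so this is the minimum enclosing circle.
r = √(115.25) ≈ 10.74.

10.74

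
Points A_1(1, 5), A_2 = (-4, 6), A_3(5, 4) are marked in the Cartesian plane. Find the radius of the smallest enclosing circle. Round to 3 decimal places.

4.610

Side lengths²: A_1A_2² = 26, A_1A_3² = 17, A_2A_3² = 85.
Since A_2A_3² = 85 ≥ 26 + 17 = 43, the angle opposite A_2A_3 is not acute, so the smallest enclosing circle has A_2A_3 as diameter.
Centre = midpoint of A_2A_3 = (0.5, 5), r² = 85/4 = 21.25.
r = √(21.25) ≈ 4.610.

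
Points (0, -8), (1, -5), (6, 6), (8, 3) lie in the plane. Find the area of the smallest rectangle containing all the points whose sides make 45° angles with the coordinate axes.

80

In coordinates u = x + y, v = x − y the rectangle is axis-aligned; the map (x,y)→(u,v) scales areas by 2.
u-values: -8, -4, 12, 11; range = 12 − (-8) = 20.
v-values: 8, 6, 0, 5; range = 8 − 0 = 8.
Area = (20 × 8) / 2 = 80.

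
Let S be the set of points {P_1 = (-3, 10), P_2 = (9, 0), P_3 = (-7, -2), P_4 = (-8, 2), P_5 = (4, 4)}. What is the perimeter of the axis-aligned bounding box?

Width = max x − min x = 9 − (-8) = 17.
Height = max y − min y = 10 − (-2) = 12.
Perimeter = 2(17 + 12) = 58.

58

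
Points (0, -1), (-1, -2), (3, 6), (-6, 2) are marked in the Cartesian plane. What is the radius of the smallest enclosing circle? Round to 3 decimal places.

5.036

A smallest enclosing disk is always determined by at most three of the input points on its boundary.
The minimum enclosing circle is determined by three boundary points: (-1, -2), (3, 6), (-6, 2).
Their circumcentre is (-15/14, 85/28) with r² = 19885/784.
The farthest remaining point (0, -1) is at distance² 13669/784 ≤ 19885/784.
r = √(19885/784) ≈ 5.036.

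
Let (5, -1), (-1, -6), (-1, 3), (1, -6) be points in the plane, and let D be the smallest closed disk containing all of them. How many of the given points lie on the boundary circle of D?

The minimum enclosing circle of a finite set is fixed by two of the points (as a diameter) or three (as a circumcircle).
The minimum enclosing circle is determined by three boundary points: (5, -1), (-1, -6), (-1, 3).
Their circumcentre is (1/3, -1.5) with r² = 793/36.
The farthest remaining point (1, -6) is at distance² 745/36 ≤ 793/36.
The points at distance exactly r from the centre are (5, -1), (-1, -6), (-1, 3) — 3 points.

3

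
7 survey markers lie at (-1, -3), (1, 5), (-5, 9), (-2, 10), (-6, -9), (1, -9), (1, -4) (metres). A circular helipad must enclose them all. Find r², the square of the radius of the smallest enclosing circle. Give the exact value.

A smallest enclosing disk is always determined by at most three of the input points on its boundary.
The minimum enclosing circle is determined by three boundary points: (-2, 10), (-6, -9), (1, -9).
Their circumcentre is (-2.5, 7/38) with r² = 69745/722.
The farthest remaining point (-5, 9) is at distance² 60625/722 ≤ 69745/722.

69745/722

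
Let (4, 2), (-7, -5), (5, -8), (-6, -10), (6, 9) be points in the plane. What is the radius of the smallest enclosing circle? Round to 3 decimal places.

11.236

By Welzl's lemma the MEC is supported by two points (diametrically opposite) or three points (on a circumcircle).
The farthest pair is (-6, -10)–(6, 9) with squared distance 505. The circle on this segment as diameter has centre (0, -0.5) and r² = 505/4 = 126.25.
Check (4, 2): distance² to centre = 22.25 ≤ 126.25, so it lies inside.
All remaining points lie in this disk, and no smaller disk contains both endpoints, so this is the minimum enclosing circle.
r = √(126.25) ≈ 11.236.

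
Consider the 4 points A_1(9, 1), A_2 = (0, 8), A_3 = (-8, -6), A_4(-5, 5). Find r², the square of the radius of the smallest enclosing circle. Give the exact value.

A smallest enclosing disk is always determined by at most three of the input points on its boundary.
The minimum enclosing circle is determined by three boundary points: A_1, A_2, A_3.
Their circumcentre is (0, -9/7) with r² = 4225/49.
The farthest remaining point A_4 is at distance² 3161/49 ≤ 4225/49.

4225/49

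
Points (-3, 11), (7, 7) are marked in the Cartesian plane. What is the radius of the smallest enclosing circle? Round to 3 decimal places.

The smallest circle enclosing two points has them as diameter endpoints.
Centre = midpoint = (2, 9); r² = |(-3, 11)−(7, 7)|²/4 = 116/4 = 29.
r = √29 ≈ 5.385.

5.385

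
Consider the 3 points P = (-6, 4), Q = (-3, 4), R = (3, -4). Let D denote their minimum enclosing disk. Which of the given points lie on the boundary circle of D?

Side lengths²: PQ² = 9, PR² = 145, QR² = 100.
Since PR² = 145 ≥ 100 + 9 = 109, the angle opposite PR is not acute, so the smallest enclosing circle has PR as diameter.
Centre = midpoint of PR = (-1.5, 0), r² = 145/4 = 36.25.
The points at distance exactly r from the centre are P, R — 2 points.

P, R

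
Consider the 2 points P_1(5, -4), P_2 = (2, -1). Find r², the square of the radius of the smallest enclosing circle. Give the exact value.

The smallest circle enclosing two points has them as diameter endpoints.
Centre = midpoint = (3.5, -2.5); r² = |P_1P_2|²/4 = 18/4 = 4.5.

4.5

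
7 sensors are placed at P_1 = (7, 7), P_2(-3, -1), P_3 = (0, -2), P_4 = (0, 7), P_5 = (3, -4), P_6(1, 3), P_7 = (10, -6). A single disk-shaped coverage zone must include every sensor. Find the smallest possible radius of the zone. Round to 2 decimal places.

8.20

A smallest enclosing disk is always determined by at most three of the input points on its boundary.
The farthest pair is P_4–P_7 with squared distance 269. The circle on this segment as diameter has centre (5, 0.5) and r² = 269/4 = 67.25.
Check P_1: distance² to centre = 46.25 ≤ 67.25, so it lies inside.
All remaining points lie in this disk, and no smaller disk contains both endpoints, so this is the minimum enclosing circle.
r = √(67.25) ≈ 8.20.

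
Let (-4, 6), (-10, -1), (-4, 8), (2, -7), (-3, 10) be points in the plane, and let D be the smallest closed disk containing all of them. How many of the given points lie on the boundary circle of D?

3

The minimum enclosing circle is determined by three boundary points: (-10, -1), (2, -7), (-3, 10).
Their circumcentre is (-40/29, 36/29) with r² = 66725/841.
The farthest remaining point (-4, 8) is at distance² 44192/841 ≤ 66725/841.
The points at distance exactly r from the centre are (-10, -1), (2, -7), (-3, 10) — 3 points.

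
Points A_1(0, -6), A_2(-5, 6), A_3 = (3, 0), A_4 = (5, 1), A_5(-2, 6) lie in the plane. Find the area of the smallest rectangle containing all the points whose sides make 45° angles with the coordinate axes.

102

In coordinates u = x + y, v = x − y the rectangle is axis-aligned; the map (x,y)→(u,v) scales areas by 2.
u-values: -6, 1, 3, 6, 4; range = 6 − (-6) = 12.
v-values: 6, -11, 3, 4, -8; range = 6 − (-11) = 17.
Area = (12 × 17) / 2 = 102.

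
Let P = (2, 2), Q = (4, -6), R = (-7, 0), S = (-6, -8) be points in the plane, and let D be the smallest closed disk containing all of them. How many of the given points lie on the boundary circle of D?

By Welzl's lemma the MEC is supported by two points (diametrically opposite) or three points (on a circumcircle).
The minimum enclosing circle is determined by three boundary points: P, Q, S.
Their circumcentre is (-37/21, -67/21) with r² = 18122/441.
The farthest remaining point R is at distance² 16589/441 ≤ 18122/441.
The points at distance exactly r from the centre are P, Q, S — 3 points.

3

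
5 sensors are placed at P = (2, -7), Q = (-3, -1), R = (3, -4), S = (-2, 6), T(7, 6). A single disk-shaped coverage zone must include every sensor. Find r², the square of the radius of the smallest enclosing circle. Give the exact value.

A smallest enclosing disk is always determined by at most three of the input points on its boundary.
The minimum enclosing circle is determined by three boundary points: P, S, T.
Their circumcentre is (2.5, 7/26) with r² = 17945/338.
The farthest remaining point Q is at distance² 10769/338 ≤ 17945/338.

17945/338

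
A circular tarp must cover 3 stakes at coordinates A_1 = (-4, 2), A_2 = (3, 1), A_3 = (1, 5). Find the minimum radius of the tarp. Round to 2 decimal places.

Side lengths²: A_1A_2² = 50, A_1A_3² = 34, A_2A_3² = 20.
Since A_1A_2² = 50 < 34 + 20 = 54, the triangle is acute, so the smallest enclosing circle is the circumcircle.
Circumcentre = (-6/13, 23/13), r² = 2125/169.
r = √(2125/169) ≈ 3.55.

3.55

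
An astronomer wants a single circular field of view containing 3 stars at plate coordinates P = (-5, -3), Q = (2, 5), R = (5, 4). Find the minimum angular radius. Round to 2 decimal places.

6.10

Side lengths²: PQ² = 113, PR² = 149, QR² = 10.
Since PR² = 149 ≥ 113 + 10 = 123, the angle opposite PR is not acute, so the smallest enclosing circle has PR as diameter.
Centre = midpoint of PR = (0, 0.5), r² = 149/4 = 37.25.
r = √(37.25) ≈ 6.10.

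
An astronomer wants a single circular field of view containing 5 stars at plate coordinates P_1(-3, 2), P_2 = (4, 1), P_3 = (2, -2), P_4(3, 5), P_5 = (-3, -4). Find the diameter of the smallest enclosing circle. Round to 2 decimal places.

A smallest enclosing disk is always determined by at most three of the input points on its boundary.
The farthest pair is P_4–P_5 with squared distance 117. The circle on this segment as diameter has centre (0, 0.5) and r² = 117/4 = 29.25.
Check P_1: distance² to centre = 11.25 ≤ 29.25, so it lies inside.
All remaining points lie in this disk, and no smaller disk contains both endpoints, so this is the minimum enclosing circle.
Diameter = 2r = 2√(29.25) ≈ 10.82.

10.82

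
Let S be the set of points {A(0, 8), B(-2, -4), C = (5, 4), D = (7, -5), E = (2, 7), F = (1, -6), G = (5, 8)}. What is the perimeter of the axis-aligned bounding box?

46

Width = max x − min x = 7 − (-2) = 9.
Height = max y − min y = 8 − (-6) = 14.
Perimeter = 2(9 + 14) = 46.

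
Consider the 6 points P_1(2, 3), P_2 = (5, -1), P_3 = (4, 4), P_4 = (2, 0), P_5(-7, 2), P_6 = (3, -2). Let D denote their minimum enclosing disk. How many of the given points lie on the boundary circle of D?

2

A smallest enclosing disk is always determined by at most three of the input points on its boundary.
The farthest pair is P_2–P_5 with squared distance 153. The circle on this segment as diameter has centre (-1, 0.5) and r² = 153/4 = 38.25.
Check P_1: distance² to centre = 15.25 ≤ 38.25, so it lies inside.
All remaining points lie in this disk, and no smaller disk contains both endpoints, so this is the minimum enclosing circle.
The points at distance exactly r from the centre are P_2, P_5 — 2 points.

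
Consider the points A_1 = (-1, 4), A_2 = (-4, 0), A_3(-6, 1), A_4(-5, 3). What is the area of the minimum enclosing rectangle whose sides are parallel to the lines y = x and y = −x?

16

In coordinates u = x + y, v = x − y the rectangle is axis-aligned; the map (x,y)→(u,v) scales areas by 2.
u-values: 3, -4, -5, -2; range = 3 − (-5) = 8.
v-values: -5, -4, -7, -8; range = -4 − (-8) = 4.
Area = (8 × 4) / 2 = 16.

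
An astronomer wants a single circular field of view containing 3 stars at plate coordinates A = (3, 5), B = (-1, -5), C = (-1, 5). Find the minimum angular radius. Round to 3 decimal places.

Side lengths²: AB² = 116, AC² = 16, BC² = 100.
Since AB² = 116 ≥ 100 + 16 = 116, the angle opposite AB is not acute, so the smallest enclosing circle has AB as diameter.
Centre = midpoint of AB = (1, 0), r² = 116/4 = 29.
r = √29 ≈ 5.385.

5.385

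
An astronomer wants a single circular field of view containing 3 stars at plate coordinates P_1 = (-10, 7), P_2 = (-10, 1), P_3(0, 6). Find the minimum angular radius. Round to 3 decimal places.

5.618

Side lengths²: P_1P_2² = 36, P_1P_3² = 101, P_2P_3² = 125.
Since P_2P_3² = 125 < 101 + 36 = 137, the triangle is acute, so the smallest enclosing circle is the circumcircle.
Circumcentre = (-5.25, 4), r² = 31.5625.
r = √(31.5625) ≈ 5.618.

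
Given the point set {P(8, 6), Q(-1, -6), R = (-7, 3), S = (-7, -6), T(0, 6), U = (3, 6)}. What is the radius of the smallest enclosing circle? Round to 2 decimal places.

A smallest enclosing disk is always determined by at most three of the input points on its boundary.
The farthest pair is P–S with squared distance 369. The circle on this segment as diameter has centre (0.5, 0) and r² = 369/4 = 92.25.
Check Q: distance² to centre = 38.25 ≤ 92.25, so it lies inside.
All remaining points lie in this disk, and no smaller disk contains both endpoints, so this is the minimum enclosing circle.
r = √(92.25) ≈ 9.60.

9.60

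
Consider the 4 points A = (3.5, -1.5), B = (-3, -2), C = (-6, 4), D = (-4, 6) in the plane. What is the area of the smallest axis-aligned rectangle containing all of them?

x ranges over [-6, 3.5], width 9.5.
y ranges over [-2, 6], height 8.
Area = 9.5 × 8 = 76.

76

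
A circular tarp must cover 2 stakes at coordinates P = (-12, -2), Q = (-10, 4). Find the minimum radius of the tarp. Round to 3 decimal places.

3.162

The smallest circle enclosing two points has them as diameter endpoints.
Centre = midpoint = (-11, 1); r² = |PQ|²/4 = 40/4 = 10.
r = √10 ≈ 3.162.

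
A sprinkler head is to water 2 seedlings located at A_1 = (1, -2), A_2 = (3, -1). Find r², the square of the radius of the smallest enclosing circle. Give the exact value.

The smallest circle enclosing two points has them as diameter endpoints.
Centre = midpoint = (2, -1.5); r² = |A_1A_2|²/4 = 5/4 = 1.25.

1.25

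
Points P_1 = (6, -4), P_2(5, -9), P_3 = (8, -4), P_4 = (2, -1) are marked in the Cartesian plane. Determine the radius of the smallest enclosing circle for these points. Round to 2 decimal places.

4.28

The minimum enclosing circle of a finite set is fixed by two of the points (as a diameter) or three (as a circumcircle).
The minimum enclosing circle is determined by three boundary points: P_2, P_3, P_4.
Their circumcentre is (99/26, -127/26) with r² = 6205/338.
The farthest remaining point P_1 is at distance² 1889/338 ≤ 6205/338.
r = √(6205/338) ≈ 4.28.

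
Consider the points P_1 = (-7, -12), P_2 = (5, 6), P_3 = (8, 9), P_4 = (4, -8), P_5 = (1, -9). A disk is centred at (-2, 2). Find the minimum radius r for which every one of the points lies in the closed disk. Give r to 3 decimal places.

The required radius is the distance from (-2, 2) to the farthest point.
Squared distances: 221, 65, 149, 136, 130.
Maximum is 221, attained at P_1.
r = √221 ≈ 14.866.

14.866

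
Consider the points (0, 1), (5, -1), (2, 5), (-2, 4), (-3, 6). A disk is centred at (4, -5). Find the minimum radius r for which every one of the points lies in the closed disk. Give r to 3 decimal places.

13.038

The required radius is the distance from (4, -5) to the farthest point.
Squared distances: 52, 17, 104, 117, 170.
Maximum is 170, attained at (-3, 6).
r = √170 ≈ 13.038.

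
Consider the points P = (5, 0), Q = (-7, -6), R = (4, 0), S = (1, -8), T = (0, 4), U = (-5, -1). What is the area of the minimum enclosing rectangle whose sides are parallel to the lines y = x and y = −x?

In coordinates u = x + y, v = x − y the rectangle is axis-aligned; the map (x,y)→(u,v) scales areas by 2.
u-values: 5, -13, 4, -7, 4, -6; range = 5 − (-13) = 18.
v-values: 5, -1, 4, 9, -4, -4; range = 9 − (-4) = 13.
Area = (18 × 13) / 2 = 117.

117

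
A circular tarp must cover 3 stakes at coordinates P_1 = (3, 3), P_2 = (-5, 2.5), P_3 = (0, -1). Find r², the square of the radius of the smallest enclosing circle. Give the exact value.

Side lengths²: P_1P_2² = 64.25, P_1P_3² = 25, P_2P_3² = 37.25.
Since P_1P_2² = 64.25 ≥ 37.25 + 25 = 62.25, the angle opposite P_1P_2 is not acute, so the smallest enclosing circle has P_1P_2 as diameter.
Centre = midpoint of P_1P_2 = (-1, 2.75), r² = 64.25/4 = 16.0625.

16.0625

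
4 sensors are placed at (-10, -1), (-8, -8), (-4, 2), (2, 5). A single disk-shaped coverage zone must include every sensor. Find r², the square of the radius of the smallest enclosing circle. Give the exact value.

The minimum enclosing circle of a finite set is fixed by two of the points (as a diameter) or three (as a circumcircle).
The farthest pair is (-8, -8)–(2, 5) with squared distance 269. The circle on this segment as diameter has centre (-3, -1.5) and r² = 269/4 = 67.25.
Check (-10, -1): distance² to centre = 49.25 ≤ 67.25, so it lies inside.
All remaining points lie in this disk, and no smaller disk contains both endpoints, so this is the minimum enclosing circle.

67.25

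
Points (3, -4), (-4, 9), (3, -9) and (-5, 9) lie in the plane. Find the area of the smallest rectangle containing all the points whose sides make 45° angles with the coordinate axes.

143

In coordinates u = x + y, v = x − y the rectangle is axis-aligned; the map (x,y)→(u,v) scales areas by 2.
u-values: -1, 5, -6, 4; range = 5 − (-6) = 11.
v-values: 7, -13, 12, -14; range = 12 − (-14) = 26.
Area = (11 × 26) / 2 = 143.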